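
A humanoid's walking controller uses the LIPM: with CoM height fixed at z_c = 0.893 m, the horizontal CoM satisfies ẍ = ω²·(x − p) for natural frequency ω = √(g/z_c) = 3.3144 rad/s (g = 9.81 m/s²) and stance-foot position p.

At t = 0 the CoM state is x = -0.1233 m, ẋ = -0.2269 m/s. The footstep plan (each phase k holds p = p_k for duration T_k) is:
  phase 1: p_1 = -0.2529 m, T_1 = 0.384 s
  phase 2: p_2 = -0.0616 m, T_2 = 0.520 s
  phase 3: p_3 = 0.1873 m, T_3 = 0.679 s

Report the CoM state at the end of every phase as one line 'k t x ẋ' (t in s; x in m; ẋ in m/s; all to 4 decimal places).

1 0.3840 -0.1160 0.2699
2 0.9040 0.0020 0.2910
3 1.5830 -0.2900 -1.4866

phase 1: p=-0.2529, T=0.384, ωT=1.272730, cosh=1.925326, sinh=1.645260; start (x,ẋ)=(-0.123300, -0.226900) → end (x,ẋ)=(-0.116010, 0.269859)
phase 2: p=-0.0616, T=0.520, ωT=1.723488, cosh=2.891242, sinh=2.712799; start (x,ẋ)=(-0.116010, 0.269859) → end (x,ẋ)=(0.001963, 0.291007)
phase 3: p=0.1873, T=0.679, ωT=2.250478, cosh=4.798809, sinh=4.693460; start (x,ẋ)=(0.001963, 0.291007) → end (x,ẋ)=(-0.290008, -1.486619)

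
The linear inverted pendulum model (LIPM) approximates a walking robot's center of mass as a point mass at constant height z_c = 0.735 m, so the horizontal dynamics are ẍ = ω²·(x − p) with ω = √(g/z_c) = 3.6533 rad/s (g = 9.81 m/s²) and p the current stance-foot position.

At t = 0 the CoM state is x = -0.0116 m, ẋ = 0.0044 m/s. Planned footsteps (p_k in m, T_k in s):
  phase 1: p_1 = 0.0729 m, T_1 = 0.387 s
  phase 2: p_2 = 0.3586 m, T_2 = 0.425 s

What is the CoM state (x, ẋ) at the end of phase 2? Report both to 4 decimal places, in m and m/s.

x = -1.1576, ẋ = -5.3021

phase 1: p=0.0729, T=0.387, ωT=1.413827, cosh=2.177436, sinh=1.934225; start (x,ẋ)=(-0.011600, 0.004400) → end (x,ẋ)=(-0.108764, -0.587522)
phase 2: p=0.3586, T=0.425, ωT=1.552652, cosh=2.467835, sinh=2.256149; start (x,ẋ)=(-0.108764, -0.587522) → end (x,ẋ)=(-1.157609, -5.302102)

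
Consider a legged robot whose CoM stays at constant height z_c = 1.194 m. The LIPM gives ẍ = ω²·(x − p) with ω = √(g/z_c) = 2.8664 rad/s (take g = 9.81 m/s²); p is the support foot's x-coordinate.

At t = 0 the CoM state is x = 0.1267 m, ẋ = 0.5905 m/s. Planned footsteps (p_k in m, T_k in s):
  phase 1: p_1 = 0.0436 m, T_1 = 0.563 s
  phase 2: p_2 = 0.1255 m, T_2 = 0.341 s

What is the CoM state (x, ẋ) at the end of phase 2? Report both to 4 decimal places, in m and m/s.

phase 1: p=0.0436, T=0.563, ωT=1.613783, cosh=2.610453, sinh=2.411320; start (x,ẋ)=(0.126700, 0.590500) → end (x,ẋ)=(0.757279, 2.115844)
phase 2: p=0.1255, T=0.341, ωT=0.977442, cosh=1.516961, sinh=1.140689; start (x,ẋ)=(0.757279, 2.115844) → end (x,ẋ)=(1.925888, 5.275362)

x = 1.9259, ẋ = 5.2754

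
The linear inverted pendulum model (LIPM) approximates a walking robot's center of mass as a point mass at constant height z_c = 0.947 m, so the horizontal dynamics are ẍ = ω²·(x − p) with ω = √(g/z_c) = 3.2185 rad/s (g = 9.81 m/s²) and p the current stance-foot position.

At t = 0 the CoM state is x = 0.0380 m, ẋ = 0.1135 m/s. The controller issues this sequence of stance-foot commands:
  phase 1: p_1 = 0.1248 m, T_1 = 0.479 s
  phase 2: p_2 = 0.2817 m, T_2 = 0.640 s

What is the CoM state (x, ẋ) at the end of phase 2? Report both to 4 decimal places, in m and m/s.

x = -1.2898, ẋ = -4.9829

phase 1: p=0.1248, T=0.479, ωT=1.541662, cosh=2.443186, sinh=2.229161; start (x,ẋ)=(0.038000, 0.113500) → end (x,ẋ)=(-0.008657, -0.345450)
phase 2: p=0.2817, T=0.640, ωT=2.059840, cosh=3.986094, sinh=3.858620; start (x,ẋ)=(-0.008657, -0.345450) → end (x,ẋ)=(-1.289848, -4.982935)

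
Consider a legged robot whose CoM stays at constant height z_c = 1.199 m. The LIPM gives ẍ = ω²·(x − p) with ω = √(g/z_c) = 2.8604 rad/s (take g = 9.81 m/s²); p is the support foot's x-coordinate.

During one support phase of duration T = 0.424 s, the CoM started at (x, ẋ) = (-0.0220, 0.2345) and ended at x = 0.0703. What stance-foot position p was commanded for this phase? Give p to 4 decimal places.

p = 0.0182

ωT = 2.8604·0.424 = 1.212810; cosh(ωT) = 1.830140, sinh(ωT) = 1.532780
x(T) = p + (x₀−p)·cosh(ωT) + (ẋ₀/ω)·sinh(ωT) ⇒ p·(1 − cosh) = x(T) − x₀·cosh − (ẋ₀/ω)·sinh
numerator   = 0.0703 − (-0.0220)·1.830140 − (0.2345/2.8604)·1.532780 = -0.015097
denominator = 1 − 1.830140 = -0.830140
p = -0.015097 / -0.830140 = 0.0182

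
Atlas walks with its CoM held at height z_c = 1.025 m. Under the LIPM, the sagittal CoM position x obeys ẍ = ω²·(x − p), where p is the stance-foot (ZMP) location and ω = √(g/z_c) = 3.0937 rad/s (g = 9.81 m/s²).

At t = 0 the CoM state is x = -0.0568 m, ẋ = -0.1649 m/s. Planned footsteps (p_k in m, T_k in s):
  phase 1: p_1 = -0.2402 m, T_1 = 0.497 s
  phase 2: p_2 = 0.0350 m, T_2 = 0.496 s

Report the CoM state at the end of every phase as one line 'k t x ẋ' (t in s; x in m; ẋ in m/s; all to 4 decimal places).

1 0.4970 0.0879 0.8577
2 0.9930 0.7767 2.4441

phase 1: p=-0.2402, T=0.497, ωT=1.537569, cosh=2.434083, sinh=2.219181; start (x,ẋ)=(-0.056800, -0.164900) → end (x,ẋ)=(0.087924, 0.857748)
phase 2: p=0.0350, T=0.496, ωT=1.534475, cosh=2.427230, sinh=2.211661; start (x,ẋ)=(0.087924, 0.857748) → end (x,ẋ)=(0.776657, 2.444073)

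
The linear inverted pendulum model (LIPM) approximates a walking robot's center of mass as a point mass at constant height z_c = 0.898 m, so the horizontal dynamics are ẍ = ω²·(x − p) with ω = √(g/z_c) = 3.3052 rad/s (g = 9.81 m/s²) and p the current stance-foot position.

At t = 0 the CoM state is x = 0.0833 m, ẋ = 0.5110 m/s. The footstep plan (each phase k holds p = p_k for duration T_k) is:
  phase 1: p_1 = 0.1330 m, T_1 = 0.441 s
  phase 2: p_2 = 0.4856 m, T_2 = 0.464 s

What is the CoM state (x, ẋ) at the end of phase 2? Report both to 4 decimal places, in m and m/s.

phase 1: p=0.1330, T=0.441, ωT=1.457593, cosh=2.264202, sinh=2.031406; start (x,ẋ)=(0.083300, 0.511000) → end (x,ẋ)=(0.334534, 0.823311)
phase 2: p=0.4856, T=0.464, ωT=1.533613, cosh=2.425323, sinh=2.209568; start (x,ẋ)=(0.334534, 0.823311) → end (x,ẋ)=(0.669611, 0.893554)

x = 0.6696, ẋ = 0.8936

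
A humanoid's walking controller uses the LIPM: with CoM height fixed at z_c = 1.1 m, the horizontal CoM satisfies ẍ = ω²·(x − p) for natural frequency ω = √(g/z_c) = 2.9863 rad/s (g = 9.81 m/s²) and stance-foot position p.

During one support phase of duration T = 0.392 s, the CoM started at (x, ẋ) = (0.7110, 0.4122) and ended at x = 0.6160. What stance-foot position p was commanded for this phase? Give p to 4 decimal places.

p = 1.0970

ωT = 2.9863·0.392 = 1.170630; cosh(ωT) = 1.767097, sinh(ωT) = 1.456925
x(T) = p + (x₀−p)·cosh(ωT) + (ẋ₀/ω)·sinh(ωT) ⇒ p·(1 − cosh) = x(T) − x₀·cosh − (ẋ₀/ω)·sinh
numerator   = 0.6160 − (0.7110)·1.767097 − (0.4122/2.9863)·1.456925 = -0.841506
denominator = 1 − 1.767097 = -0.767097
p = -0.841506 / -0.767097 = 1.0970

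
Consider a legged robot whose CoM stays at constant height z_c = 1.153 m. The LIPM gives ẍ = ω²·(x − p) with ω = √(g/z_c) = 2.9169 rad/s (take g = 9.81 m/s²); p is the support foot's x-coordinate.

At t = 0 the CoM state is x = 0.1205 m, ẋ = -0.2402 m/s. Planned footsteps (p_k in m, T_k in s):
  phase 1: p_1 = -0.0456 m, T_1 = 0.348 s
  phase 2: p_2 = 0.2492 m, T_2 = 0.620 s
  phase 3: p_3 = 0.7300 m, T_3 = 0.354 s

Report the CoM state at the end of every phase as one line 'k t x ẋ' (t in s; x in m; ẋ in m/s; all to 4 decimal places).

1 0.3480 0.1150 0.2058
2 0.9680 0.0382 -0.5177
3 1.3220 -0.5822 -3.2934

phase 1: p=-0.0456, T=0.348, ωT=1.015081, cosh=1.560980, sinh=1.198607; start (x,ẋ)=(0.120500, -0.240200) → end (x,ẋ)=(0.114976, 0.205774)
phase 2: p=0.2492, T=0.620, ωT=1.808478, cosh=3.132529, sinh=2.968625; start (x,ẋ)=(0.114976, 0.205774) → end (x,ẋ)=(0.038164, -0.517674)
phase 3: p=0.7300, T=0.354, ωT=1.032583, cosh=1.582198, sinh=1.226112; start (x,ẋ)=(0.038164, -0.517674) → end (x,ẋ)=(-0.582225, -3.293378)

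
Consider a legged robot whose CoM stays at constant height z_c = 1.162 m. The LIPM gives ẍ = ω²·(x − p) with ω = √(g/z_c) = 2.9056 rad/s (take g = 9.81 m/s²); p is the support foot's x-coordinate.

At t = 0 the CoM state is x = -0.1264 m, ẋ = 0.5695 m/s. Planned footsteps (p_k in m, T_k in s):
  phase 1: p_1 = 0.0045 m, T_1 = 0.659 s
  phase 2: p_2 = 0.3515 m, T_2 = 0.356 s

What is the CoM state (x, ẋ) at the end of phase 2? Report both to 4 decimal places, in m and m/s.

x = 0.4145, ẋ = 0.5913

phase 1: p=0.0045, T=0.659, ωT=1.914790, cosh=3.466445, sinh=3.319072; start (x,ẋ)=(-0.126400, 0.569500) → end (x,ẋ)=(0.201283, 0.711754)
phase 2: p=0.3515, T=0.356, ωT=1.034394, cosh=1.584421, sinh=1.228979; start (x,ẋ)=(0.201283, 0.711754) → end (x,ẋ)=(0.414543, 0.591306)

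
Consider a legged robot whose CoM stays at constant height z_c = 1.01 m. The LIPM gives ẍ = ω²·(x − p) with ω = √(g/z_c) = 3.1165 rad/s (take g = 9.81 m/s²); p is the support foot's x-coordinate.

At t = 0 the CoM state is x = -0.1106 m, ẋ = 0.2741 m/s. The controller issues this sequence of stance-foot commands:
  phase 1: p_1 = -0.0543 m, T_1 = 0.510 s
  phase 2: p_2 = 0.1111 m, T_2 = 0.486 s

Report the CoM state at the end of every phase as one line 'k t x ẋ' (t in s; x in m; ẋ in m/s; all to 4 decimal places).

phase 1: p=-0.0543, T=0.510, ωT=1.589415, cosh=2.552463, sinh=2.348418; start (x,ẋ)=(-0.110600, 0.274100) → end (x,ẋ)=(0.008543, 0.287579)
phase 2: p=0.1111, T=0.486, ωT=1.514619, cosh=2.383790, sinh=2.163898; start (x,ẋ)=(0.008543, 0.287579) → end (x,ẋ)=(0.066301, -0.006097)

1 0.5100 0.0085 0.2876
2 0.9960 0.0663 -0.0061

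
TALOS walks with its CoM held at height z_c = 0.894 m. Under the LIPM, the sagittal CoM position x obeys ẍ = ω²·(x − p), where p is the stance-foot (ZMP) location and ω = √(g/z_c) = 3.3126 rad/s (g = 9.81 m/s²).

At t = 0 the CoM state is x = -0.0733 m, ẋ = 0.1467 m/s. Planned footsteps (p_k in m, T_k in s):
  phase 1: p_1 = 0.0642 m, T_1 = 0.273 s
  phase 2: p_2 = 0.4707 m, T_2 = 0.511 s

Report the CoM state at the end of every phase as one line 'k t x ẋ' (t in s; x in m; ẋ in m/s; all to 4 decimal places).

1 0.2730 -0.0877 -0.2595
2 0.7840 -1.3037 -5.5852

phase 1: p=0.0642, T=0.273, ωT=0.904340, cosh=1.437555, sinh=1.032746; start (x,ẋ)=(-0.073300, 0.146700) → end (x,ẋ)=(-0.087728, -0.259508)
phase 2: p=0.4707, T=0.511, ωT=1.692739, cosh=2.809179, sinh=2.625164; start (x,ẋ)=(-0.087728, -0.259508) → end (x,ẋ)=(-1.303679, -5.585163)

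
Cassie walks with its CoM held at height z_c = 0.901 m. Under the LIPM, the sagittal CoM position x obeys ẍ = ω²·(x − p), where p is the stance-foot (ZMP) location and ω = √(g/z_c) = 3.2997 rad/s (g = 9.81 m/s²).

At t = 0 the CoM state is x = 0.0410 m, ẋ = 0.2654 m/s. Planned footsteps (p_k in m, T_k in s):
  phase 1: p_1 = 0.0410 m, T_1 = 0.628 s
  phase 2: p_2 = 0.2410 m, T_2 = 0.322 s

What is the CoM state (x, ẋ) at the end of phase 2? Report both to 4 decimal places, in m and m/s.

x = 0.8396, ẋ = 2.2147

phase 1: p=0.0410, T=0.628, ωT=2.072212, cosh=4.034138, sinh=3.908231; start (x,ẋ)=(0.041000, 0.265400) → end (x,ẋ)=(0.355345, 1.070660)
phase 2: p=0.2410, T=0.322, ωT=1.062503, cosh=1.619598, sinh=1.274008; start (x,ẋ)=(0.355345, 1.070660) → end (x,ẋ)=(0.839573, 2.214728)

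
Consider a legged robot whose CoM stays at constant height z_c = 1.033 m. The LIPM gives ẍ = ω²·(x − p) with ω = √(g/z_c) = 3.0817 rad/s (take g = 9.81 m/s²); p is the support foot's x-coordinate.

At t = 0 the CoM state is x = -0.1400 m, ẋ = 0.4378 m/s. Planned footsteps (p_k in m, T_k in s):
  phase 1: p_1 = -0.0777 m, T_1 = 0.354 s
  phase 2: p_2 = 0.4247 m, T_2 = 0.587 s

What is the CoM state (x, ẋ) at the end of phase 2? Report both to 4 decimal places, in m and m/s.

x = -0.4307, ẋ = -2.3477

phase 1: p=-0.0777, T=0.354, ωT=1.090922, cosh=1.656462, sinh=1.320555; start (x,ẋ)=(-0.140000, 0.437800) → end (x,ẋ)=(0.006706, 0.471666)
phase 2: p=0.4247, T=0.587, ωT=1.808958, cosh=3.133954, sinh=2.970129; start (x,ẋ)=(0.006706, 0.471666) → end (x,ẋ)=(-0.430683, -2.347737)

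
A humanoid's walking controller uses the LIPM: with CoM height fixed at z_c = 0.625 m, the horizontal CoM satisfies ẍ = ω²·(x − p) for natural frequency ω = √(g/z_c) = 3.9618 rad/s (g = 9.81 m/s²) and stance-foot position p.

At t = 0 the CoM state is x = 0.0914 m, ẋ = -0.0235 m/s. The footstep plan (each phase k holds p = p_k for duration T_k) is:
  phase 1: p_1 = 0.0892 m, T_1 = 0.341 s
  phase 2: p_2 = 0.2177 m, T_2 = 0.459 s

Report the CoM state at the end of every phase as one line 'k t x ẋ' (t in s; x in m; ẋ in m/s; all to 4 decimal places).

1 0.3410 0.0830 -0.0327
2 0.8000 -0.2329 -1.7039

phase 1: p=0.0892, T=0.341, ωT=1.350974, cosh=2.060086, sinh=1.801098; start (x,ẋ)=(0.091400, -0.023500) → end (x,ẋ)=(0.083049, -0.032714)
phase 2: p=0.2177, T=0.459, ωT=1.818466, cosh=3.162337, sinh=3.000062; start (x,ẋ)=(0.083049, -0.032714) → end (x,ẋ)=(-0.232885, -1.703870)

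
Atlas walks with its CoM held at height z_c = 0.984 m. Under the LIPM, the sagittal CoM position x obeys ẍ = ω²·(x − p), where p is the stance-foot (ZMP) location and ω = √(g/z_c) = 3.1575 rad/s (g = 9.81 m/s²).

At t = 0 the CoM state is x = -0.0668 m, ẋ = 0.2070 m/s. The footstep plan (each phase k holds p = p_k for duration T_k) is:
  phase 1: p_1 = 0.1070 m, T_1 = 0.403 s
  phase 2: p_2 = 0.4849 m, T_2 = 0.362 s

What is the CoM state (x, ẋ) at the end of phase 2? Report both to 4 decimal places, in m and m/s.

phase 1: p=0.1070, T=0.403, ωT=1.272473, cosh=1.924903, sinh=1.644765; start (x,ẋ)=(-0.066800, 0.207000) → end (x,ẋ)=(-0.119720, -0.504148)
phase 2: p=0.4849, T=0.362, ωT=1.143015, cosh=1.727533, sinh=1.408677; start (x,ẋ)=(-0.119720, -0.504148) → end (x,ẋ)=(-0.784521, -3.560222)

x = -0.7845, ẋ = -3.5602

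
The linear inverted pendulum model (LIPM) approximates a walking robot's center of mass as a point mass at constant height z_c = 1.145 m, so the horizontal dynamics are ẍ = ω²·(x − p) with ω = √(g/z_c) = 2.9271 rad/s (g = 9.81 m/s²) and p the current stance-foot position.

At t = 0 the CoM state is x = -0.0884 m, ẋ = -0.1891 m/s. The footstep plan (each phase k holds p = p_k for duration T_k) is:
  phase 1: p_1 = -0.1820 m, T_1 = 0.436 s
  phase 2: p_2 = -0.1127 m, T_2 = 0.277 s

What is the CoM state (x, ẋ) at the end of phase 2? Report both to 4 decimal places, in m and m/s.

phase 1: p=-0.1820, T=0.436, ωT=1.276216, cosh=1.931073, sinh=1.651981; start (x,ẋ)=(-0.088400, -0.189100) → end (x,ẋ)=(-0.107975, 0.087438)
phase 2: p=-0.1127, T=0.277, ωT=0.810807, cosh=1.347111, sinh=0.902611; start (x,ẋ)=(-0.107975, 0.087438) → end (x,ẋ)=(-0.079372, 0.130273)

x = -0.0794, ẋ = 0.1303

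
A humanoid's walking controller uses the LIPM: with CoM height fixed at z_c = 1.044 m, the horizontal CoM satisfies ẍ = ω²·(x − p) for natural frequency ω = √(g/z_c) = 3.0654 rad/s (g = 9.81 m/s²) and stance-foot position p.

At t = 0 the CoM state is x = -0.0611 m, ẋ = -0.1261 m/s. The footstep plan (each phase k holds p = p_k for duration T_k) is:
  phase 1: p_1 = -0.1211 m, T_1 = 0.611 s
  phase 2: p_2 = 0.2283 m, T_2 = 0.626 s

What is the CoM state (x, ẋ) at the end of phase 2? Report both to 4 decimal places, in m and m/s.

x = -0.5684, ẋ = -2.2919

phase 1: p=-0.1211, T=0.611, ωT=1.872959, cosh=3.330597, sinh=3.176929; start (x,ẋ)=(-0.061100, -0.126100) → end (x,ẋ)=(-0.051952, 0.164325)
phase 2: p=0.2283, T=0.626, ωT=1.918940, cosh=3.480249, sinh=3.333486; start (x,ẋ)=(-0.051952, 0.164325) → end (x,ẋ)=(-0.568351, -2.291855)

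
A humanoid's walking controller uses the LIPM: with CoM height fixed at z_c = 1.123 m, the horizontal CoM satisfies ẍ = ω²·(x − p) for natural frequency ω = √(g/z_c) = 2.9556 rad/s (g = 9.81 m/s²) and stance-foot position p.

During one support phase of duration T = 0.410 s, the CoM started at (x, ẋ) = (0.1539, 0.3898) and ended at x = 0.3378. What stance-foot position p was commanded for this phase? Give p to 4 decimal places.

p = 0.1756

ωT = 2.9556·0.410 = 1.211796; cosh(ωT) = 1.828588, sinh(ωT) = 1.530925
x(T) = p + (x₀−p)·cosh(ωT) + (ẋ₀/ω)·sinh(ωT) ⇒ p·(1 − cosh) = x(T) − x₀·cosh − (ẋ₀/ω)·sinh
numerator   = 0.3378 − (0.1539)·1.828588 − (0.3898/2.9556)·1.530925 = -0.145526
denominator = 1 − 1.828588 = -0.828588
p = -0.145526 / -0.828588 = 0.1756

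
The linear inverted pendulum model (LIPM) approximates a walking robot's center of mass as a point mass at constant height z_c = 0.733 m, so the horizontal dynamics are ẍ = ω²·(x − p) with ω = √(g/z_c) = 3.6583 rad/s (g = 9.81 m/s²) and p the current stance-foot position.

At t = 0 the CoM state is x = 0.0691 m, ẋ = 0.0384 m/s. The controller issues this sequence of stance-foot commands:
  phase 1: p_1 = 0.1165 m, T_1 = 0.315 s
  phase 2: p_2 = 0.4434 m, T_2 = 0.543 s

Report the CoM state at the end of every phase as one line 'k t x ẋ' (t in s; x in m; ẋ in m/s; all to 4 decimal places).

phase 1: p=0.1165, T=0.315, ωT=1.152365, cosh=1.740779, sinh=1.424890; start (x,ẋ)=(0.069100, 0.038400) → end (x,ẋ)=(0.048944, -0.180235)
phase 2: p=0.4434, T=0.543, ωT=1.986457, cosh=3.713420, sinh=3.576240; start (x,ẋ)=(0.048944, -0.180235) → end (x,ẋ)=(-1.197574, -5.829943)

1 0.3150 0.0489 -0.1802
2 0.8580 -1.1976 -5.8299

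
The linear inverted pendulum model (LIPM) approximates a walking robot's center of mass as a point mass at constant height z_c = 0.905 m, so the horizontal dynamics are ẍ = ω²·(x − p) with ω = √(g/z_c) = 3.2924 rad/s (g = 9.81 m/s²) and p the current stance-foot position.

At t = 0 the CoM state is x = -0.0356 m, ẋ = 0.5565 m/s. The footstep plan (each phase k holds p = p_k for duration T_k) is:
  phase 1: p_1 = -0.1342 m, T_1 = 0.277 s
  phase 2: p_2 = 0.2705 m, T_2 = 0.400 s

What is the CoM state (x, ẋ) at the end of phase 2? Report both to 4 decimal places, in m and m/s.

phase 1: p=-0.1342, T=0.277, ωT=0.911995, cosh=1.445503, sinh=1.043781; start (x,ẋ)=(-0.035600, 0.556500) → end (x,ẋ)=(0.184752, 1.143265)
phase 2: p=0.2705, T=0.400, ωT=1.316960, cosh=2.000004, sinh=1.732055; start (x,ẋ)=(0.184752, 1.143265) → end (x,ẋ)=(0.700449, 1.797548)

x = 0.7004, ẋ = 1.7975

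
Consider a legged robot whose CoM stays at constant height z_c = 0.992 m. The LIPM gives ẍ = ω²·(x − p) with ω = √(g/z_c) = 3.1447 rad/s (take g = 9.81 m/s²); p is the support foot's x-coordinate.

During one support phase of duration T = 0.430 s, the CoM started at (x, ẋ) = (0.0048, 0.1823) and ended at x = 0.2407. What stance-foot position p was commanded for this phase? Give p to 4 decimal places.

p = -0.1188

ωT = 3.1447·0.430 = 1.352221; cosh(ωT) = 2.062334, sinh(ωT) = 1.803669
x(T) = p + (x₀−p)·cosh(ωT) + (ẋ₀/ω)·sinh(ωT) ⇒ p·(1 − cosh) = x(T) − x₀·cosh − (ẋ₀/ω)·sinh
numerator   = 0.2407 − (0.0048)·2.062334 − (0.1823/3.1447)·1.803669 = 0.126241
denominator = 1 − 2.062334 = -1.062334
p = 0.126241 / -1.062334 = -0.1188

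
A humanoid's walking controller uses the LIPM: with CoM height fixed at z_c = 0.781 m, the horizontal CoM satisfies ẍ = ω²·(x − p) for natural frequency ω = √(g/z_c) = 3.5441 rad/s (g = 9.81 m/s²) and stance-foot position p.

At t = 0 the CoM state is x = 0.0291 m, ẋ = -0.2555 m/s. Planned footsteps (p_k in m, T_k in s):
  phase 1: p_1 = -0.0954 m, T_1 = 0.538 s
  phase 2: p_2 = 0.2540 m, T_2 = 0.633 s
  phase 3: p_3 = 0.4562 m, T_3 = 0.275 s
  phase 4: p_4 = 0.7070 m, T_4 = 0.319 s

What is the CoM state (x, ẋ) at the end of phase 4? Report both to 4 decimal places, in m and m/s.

phase 1: p=-0.0954, T=0.538, ωT=1.906726, cosh=3.439790, sinh=3.291224; start (x,ẋ)=(0.029100, -0.255500) → end (x,ẋ)=(0.095584, 0.573355)
phase 2: p=0.2540, T=0.633, ωT=2.243415, cosh=4.765781, sinh=4.659686; start (x,ẋ)=(0.095584, 0.573355) → end (x,ẋ)=(0.252856, 0.116341)
phase 3: p=0.4562, T=0.275, ωT=0.974627, cosh=1.513756, sinh=1.136423; start (x,ẋ)=(0.252856, 0.116341) → end (x,ẋ)=(0.185691, -0.642877)
phase 4: p=0.7070, T=0.319, ωT=1.130568, cosh=1.710132, sinh=1.387283; start (x,ẋ)=(0.185691, -0.642877) → end (x,ẋ)=(-0.436151, -3.662506)

x = -0.4362, ẋ = -3.6625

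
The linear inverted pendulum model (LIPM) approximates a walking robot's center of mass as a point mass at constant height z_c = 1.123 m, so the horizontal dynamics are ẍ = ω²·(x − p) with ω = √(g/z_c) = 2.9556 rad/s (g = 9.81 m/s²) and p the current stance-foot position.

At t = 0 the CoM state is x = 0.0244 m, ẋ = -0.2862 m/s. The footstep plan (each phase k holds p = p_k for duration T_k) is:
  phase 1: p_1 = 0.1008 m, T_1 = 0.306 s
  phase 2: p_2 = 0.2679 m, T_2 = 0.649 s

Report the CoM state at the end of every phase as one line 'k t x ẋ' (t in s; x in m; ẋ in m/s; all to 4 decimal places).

phase 1: p=0.1008, T=0.306, ωT=0.904414, cosh=1.437631, sinh=1.032852; start (x,ẋ)=(0.024400, -0.286200) → end (x,ẋ)=(-0.109049, -0.644676)
phase 2: p=0.2679, T=0.649, ωT=1.918184, cosh=3.477729, sinh=3.330856; start (x,ẋ)=(-0.109049, -0.644676) → end (x,ẋ)=(-1.769555, -5.952953)

1 0.3060 -0.1090 -0.6447
2 0.9550 -1.7696 -5.9530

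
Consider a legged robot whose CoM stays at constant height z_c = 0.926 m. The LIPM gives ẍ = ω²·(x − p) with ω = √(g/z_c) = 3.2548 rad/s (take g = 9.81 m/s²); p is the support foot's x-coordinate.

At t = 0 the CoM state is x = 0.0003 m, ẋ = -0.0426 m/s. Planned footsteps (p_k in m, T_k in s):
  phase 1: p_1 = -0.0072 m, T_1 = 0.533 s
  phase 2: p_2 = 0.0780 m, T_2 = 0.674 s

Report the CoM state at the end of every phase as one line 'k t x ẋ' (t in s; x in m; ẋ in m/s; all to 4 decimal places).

phase 1: p=-0.0072, T=0.533, ωT=1.734808, cosh=2.922138, sinh=2.745704; start (x,ẋ)=(0.000300, -0.042600) → end (x,ẋ)=(-0.021221, -0.057458)
phase 2: p=0.0780, T=0.674, ωT=2.193735, cosh=4.540075, sinh=4.428575; start (x,ẋ)=(-0.021221, -0.057458) → end (x,ẋ)=(-0.450648, -1.691042)

1 0.5330 -0.0212 -0.0575
2 1.2070 -0.4506 -1.6910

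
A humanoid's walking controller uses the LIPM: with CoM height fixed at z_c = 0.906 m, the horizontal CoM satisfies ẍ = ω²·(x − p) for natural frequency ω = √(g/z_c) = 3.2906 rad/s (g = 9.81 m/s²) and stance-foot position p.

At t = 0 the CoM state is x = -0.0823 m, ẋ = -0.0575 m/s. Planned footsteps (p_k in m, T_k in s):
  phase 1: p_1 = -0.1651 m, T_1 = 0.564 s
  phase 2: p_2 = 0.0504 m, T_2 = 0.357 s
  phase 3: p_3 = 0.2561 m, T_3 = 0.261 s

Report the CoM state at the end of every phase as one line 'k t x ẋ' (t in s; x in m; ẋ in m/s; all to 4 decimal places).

1 0.5640 0.0517 0.6618
2 0.9210 0.3472 1.1797
3 1.1820 0.7301 1.9325

phase 1: p=-0.1651, T=0.564, ωT=1.855898, cosh=3.276878, sinh=3.120565; start (x,ẋ)=(-0.082300, -0.057500) → end (x,ẋ)=(0.051697, 0.661814)
phase 2: p=0.0504, T=0.357, ωT=1.174744, cosh=1.773106, sinh=1.464208; start (x,ẋ)=(0.051697, 0.661814) → end (x,ẋ)=(0.347185, 1.179714)
phase 3: p=0.2561, T=0.261, ωT=0.858847, cosh=1.392044, sinh=0.968393; start (x,ẋ)=(0.347185, 1.179714) → end (x,ẋ)=(0.730073, 1.932463)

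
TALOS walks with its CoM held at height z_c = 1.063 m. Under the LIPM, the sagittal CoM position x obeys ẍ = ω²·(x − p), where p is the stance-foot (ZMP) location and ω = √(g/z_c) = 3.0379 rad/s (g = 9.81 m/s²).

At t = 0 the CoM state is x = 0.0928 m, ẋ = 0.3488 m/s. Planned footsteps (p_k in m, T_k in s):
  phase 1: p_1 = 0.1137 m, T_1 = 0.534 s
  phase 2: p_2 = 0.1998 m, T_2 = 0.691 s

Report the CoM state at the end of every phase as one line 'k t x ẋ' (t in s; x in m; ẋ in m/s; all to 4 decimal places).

1 0.5340 0.3381 0.7632
2 1.2250 1.7821 4.8488

phase 1: p=0.1137, T=0.534, ωT=1.622239, cosh=2.630936, sinh=2.433479; start (x,ẋ)=(0.092800, 0.348800) → end (x,ẋ)=(0.338116, 0.763164)
phase 2: p=0.1998, T=0.691, ωT=2.099189, cosh=4.141052, sinh=4.018497; start (x,ẋ)=(0.338116, 0.763164) → end (x,ẋ)=(1.782078, 4.848835)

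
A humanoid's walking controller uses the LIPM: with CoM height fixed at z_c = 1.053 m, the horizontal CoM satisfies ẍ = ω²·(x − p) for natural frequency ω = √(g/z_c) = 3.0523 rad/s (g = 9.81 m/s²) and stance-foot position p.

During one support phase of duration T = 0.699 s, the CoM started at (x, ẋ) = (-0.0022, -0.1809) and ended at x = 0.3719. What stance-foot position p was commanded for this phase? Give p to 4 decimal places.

ωT = 3.0523·0.699 = 2.133558; cosh(ωT) = 4.281636, sinh(ωT) = 4.163221
x(T) = p + (x₀−p)·cosh(ωT) + (ẋ₀/ω)·sinh(ωT) ⇒ p·(1 − cosh) = x(T) − x₀·cosh − (ẋ₀/ω)·sinh
numerator   = 0.3719 − (-0.0022)·4.281636 − (-0.1809/3.0523)·4.163221 = 0.628060
denominator = 1 − 4.281636 = -3.281636
p = 0.628060 / -3.281636 = -0.1914

p = -0.1914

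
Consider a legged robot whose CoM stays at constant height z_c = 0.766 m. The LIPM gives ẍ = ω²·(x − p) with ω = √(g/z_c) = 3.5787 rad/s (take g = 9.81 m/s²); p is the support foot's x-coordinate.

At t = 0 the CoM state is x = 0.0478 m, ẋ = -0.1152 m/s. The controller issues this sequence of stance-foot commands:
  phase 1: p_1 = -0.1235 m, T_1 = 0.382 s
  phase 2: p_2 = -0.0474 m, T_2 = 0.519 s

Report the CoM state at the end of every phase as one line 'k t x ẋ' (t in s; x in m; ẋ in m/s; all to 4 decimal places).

phase 1: p=-0.1235, T=0.382, ωT=1.367063, cosh=2.089333, sinh=1.834478; start (x,ẋ)=(0.047800, -0.115200) → end (x,ẋ)=(0.175350, 0.883902)
phase 2: p=-0.0474, T=0.519, ωT=1.857345, cosh=3.281396, sinh=3.125310; start (x,ẋ)=(0.175350, 0.883902) → end (x,ẋ)=(1.455450, 5.391789)

1 0.3820 0.1753 0.8839
2 0.9010 1.4554 5.3918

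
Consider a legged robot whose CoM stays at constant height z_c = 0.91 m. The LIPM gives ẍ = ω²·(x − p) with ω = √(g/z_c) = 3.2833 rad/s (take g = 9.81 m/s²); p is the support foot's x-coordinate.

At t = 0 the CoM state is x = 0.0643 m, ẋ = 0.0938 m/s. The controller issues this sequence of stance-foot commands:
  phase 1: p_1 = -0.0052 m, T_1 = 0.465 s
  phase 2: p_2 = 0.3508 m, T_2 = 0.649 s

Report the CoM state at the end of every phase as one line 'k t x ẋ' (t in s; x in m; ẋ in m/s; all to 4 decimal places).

1 0.4650 0.2250 0.7265
2 1.1140 0.7320 1.3870

phase 1: p=-0.0052, T=0.465, ωT=1.526735, cosh=2.410182, sinh=2.192938; start (x,ẋ)=(0.064300, 0.093800) → end (x,ẋ)=(0.224957, 0.726480)
phase 2: p=0.3508, T=0.649, ωT=2.130862, cosh=4.270428, sinh=4.151693; start (x,ẋ)=(0.224957, 0.726480) → end (x,ẋ)=(0.732023, 1.386988)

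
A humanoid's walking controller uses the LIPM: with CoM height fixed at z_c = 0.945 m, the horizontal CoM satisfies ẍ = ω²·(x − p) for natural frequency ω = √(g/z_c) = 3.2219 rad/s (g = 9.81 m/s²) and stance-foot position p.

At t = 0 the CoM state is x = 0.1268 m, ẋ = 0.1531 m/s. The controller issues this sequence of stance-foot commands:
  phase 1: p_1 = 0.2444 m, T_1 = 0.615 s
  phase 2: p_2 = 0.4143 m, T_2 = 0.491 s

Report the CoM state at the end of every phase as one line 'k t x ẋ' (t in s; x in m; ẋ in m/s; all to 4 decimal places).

phase 1: p=0.2444, T=0.615, ωT=1.981469, cosh=3.695627, sinh=3.557760; start (x,ẋ)=(0.126800, 0.153100) → end (x,ẋ)=(-0.021146, -0.782219)
phase 2: p=0.4143, T=0.491, ωT=1.581953, cosh=2.535010, sinh=2.329437; start (x,ẋ)=(-0.021146, -0.782219) → end (x,ẋ)=(-1.255105, -5.251047)

1 0.6150 -0.0211 -0.7822
2 1.1060 -1.2551 -5.2510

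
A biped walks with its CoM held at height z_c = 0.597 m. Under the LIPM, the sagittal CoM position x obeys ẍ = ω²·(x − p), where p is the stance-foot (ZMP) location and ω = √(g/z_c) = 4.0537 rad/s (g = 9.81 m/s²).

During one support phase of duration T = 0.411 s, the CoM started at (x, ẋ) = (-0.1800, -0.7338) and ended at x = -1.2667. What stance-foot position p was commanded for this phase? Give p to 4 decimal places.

p = 0.1791

ωT = 4.0537·0.411 = 1.666071; cosh(ωT) = 2.740162, sinh(ωT) = 2.551174
x(T) = p + (x₀−p)·cosh(ωT) + (ẋ₀/ω)·sinh(ωT) ⇒ p·(1 − cosh) = x(T) − x₀·cosh − (ẋ₀/ω)·sinh
numerator   = -1.2667 − (-0.1800)·2.740162 − (-0.7338/4.0537)·2.551174 = -0.311658
denominator = 1 − 2.740162 = -1.740162
p = -0.311658 / -1.740162 = 0.1791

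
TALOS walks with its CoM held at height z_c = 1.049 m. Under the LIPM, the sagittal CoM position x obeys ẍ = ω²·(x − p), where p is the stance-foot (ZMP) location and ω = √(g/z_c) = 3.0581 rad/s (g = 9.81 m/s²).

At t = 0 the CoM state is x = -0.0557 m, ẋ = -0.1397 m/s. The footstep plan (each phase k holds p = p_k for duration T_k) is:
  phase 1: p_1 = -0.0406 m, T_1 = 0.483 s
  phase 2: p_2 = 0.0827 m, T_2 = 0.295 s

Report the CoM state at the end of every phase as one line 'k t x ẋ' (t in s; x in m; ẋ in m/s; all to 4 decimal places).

phase 1: p=-0.0406, T=0.483, ωT=1.477062, cosh=2.304183, sinh=2.075876; start (x,ẋ)=(-0.055700, -0.139700) → end (x,ẋ)=(-0.170223, -0.417753)
phase 2: p=0.0827, T=0.295, ωT=0.902139, cosh=1.435286, sinh=1.029585; start (x,ẋ)=(-0.170223, -0.417753) → end (x,ẋ)=(-0.420964, -1.395942)

1 0.4830 -0.1702 -0.4178
2 0.7780 -0.4210 -1.3959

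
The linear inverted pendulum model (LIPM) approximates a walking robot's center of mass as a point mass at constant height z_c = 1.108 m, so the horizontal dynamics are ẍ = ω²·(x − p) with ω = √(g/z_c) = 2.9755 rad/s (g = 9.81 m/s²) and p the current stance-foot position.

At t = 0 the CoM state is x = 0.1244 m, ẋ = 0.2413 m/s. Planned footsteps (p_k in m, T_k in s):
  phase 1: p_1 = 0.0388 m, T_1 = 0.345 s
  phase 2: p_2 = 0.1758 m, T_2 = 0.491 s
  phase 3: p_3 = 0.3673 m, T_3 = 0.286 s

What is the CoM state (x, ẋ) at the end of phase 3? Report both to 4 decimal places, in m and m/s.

x = 1.7525, ẋ = 4.4049

phase 1: p=0.0388, T=0.345, ωT=1.026547, cosh=1.574827, sinh=1.216585; start (x,ẋ)=(0.124400, 0.241300) → end (x,ẋ)=(0.272265, 0.689873)
phase 2: p=0.1758, T=0.491, ωT=1.460970, cosh=2.271076, sinh=2.039065; start (x,ẋ)=(0.272265, 0.689873) → end (x,ẋ)=(0.867639, 2.152030)
phase 3: p=0.3673, T=0.286, ωT=0.850993, cosh=1.384481, sinh=0.957490; start (x,ẋ)=(0.867639, 2.152030) → end (x,ẋ)=(1.752514, 4.404916)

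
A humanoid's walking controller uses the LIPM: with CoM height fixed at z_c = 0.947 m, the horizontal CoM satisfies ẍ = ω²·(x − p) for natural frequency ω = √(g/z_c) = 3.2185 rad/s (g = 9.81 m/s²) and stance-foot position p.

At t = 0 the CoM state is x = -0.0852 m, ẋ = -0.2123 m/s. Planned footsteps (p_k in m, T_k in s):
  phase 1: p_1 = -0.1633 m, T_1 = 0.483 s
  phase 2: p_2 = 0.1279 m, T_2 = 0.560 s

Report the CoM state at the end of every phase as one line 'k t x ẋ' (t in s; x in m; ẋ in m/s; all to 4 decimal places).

1 0.4830 -0.1194 0.0435
2 1.0430 -0.6023 -2.2119

phase 1: p=-0.1633, T=0.483, ωT=1.554536, cosh=2.472088, sinh=2.260800; start (x,ẋ)=(-0.085200, -0.212300) → end (x,ẋ)=(-0.119358, 0.043461)
phase 2: p=0.1279, T=0.560, ωT=1.802360, cosh=3.114425, sinh=2.949516; start (x,ẋ)=(-0.119358, 0.043461) → end (x,ẋ)=(-0.602337, -2.211865)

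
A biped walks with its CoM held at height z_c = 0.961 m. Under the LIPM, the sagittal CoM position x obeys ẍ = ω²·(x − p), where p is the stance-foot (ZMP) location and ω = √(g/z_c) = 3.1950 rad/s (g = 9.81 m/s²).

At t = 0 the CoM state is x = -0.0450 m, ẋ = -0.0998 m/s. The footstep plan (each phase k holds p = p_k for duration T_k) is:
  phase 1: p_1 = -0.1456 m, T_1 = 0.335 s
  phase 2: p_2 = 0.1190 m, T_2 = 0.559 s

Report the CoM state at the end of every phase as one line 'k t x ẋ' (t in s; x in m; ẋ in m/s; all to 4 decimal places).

phase 1: p=-0.1456, T=0.335, ωT=1.070325, cosh=1.629612, sinh=1.286715; start (x,ẋ)=(-0.045000, -0.099800) → end (x,ẋ)=(-0.021853, 0.250937)
phase 2: p=0.1190, T=0.559, ωT=1.786005, cosh=3.066600, sinh=2.898972; start (x,ẋ)=(-0.021853, 0.250937) → end (x,ẋ)=(-0.085254, -0.535090)

1 0.3350 -0.0219 0.2509
2 0.8940 -0.0853 -0.5351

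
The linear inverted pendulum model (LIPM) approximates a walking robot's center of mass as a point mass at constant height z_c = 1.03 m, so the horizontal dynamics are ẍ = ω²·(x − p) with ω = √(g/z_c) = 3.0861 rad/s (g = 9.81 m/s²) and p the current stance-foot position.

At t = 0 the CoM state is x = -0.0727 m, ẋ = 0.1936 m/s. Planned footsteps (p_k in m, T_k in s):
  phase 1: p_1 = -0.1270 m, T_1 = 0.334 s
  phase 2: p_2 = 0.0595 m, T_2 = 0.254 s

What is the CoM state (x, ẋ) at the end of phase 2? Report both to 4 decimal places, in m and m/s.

phase 1: p=-0.1270, T=0.334, ωT=1.030757, cosh=1.579962, sinh=1.223226; start (x,ẋ)=(-0.072700, 0.193600) → end (x,ẋ)=(0.035528, 0.510863)
phase 2: p=0.0595, T=0.254, ωT=0.783869, cosh=1.323283, sinh=0.866647; start (x,ẋ)=(0.035528, 0.510863) → end (x,ẋ)=(0.171241, 0.611903)

x = 0.1712, ẋ = 0.6119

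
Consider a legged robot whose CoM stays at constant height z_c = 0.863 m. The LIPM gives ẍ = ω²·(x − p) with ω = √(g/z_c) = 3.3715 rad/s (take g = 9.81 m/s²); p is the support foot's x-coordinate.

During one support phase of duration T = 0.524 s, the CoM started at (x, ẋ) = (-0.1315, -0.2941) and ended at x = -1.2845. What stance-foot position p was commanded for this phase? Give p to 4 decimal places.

ωT = 3.3715·0.524 = 1.766666; cosh(ωT) = 3.011107, sinh(ωT) = 2.840205
x(T) = p + (x₀−p)·cosh(ωT) + (ẋ₀/ω)·sinh(ωT) ⇒ p·(1 − cosh) = x(T) − x₀·cosh − (ẋ₀/ω)·sinh
numerator   = -1.2845 − (-0.1315)·3.011107 − (-0.2941/3.3715)·2.840205 = -0.640785
denominator = 1 − 3.011107 = -2.011107
p = -0.640785 / -2.011107 = 0.3186

p = 0.3186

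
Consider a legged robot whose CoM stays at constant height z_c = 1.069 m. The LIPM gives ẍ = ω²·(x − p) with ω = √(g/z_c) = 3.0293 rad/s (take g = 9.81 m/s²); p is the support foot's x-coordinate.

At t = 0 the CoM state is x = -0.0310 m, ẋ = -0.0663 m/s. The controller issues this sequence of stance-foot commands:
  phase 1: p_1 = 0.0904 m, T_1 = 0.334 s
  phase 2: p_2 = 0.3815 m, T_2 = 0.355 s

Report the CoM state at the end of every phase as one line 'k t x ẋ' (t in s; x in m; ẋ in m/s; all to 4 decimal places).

phase 1: p=0.0904, T=0.334, ωT=1.011786, cosh=1.557039, sinh=1.193470; start (x,ẋ)=(-0.031000, -0.066300) → end (x,ẋ)=(-0.124745, -0.542139)
phase 2: p=0.3815, T=0.355, ωT=1.075401, cosh=1.636165, sinh=1.295004; start (x,ẋ)=(-0.124745, -0.542139) → end (x,ẋ)=(-0.678561, -2.873006)

1 0.3340 -0.1247 -0.5421
2 0.6890 -0.6786 -2.8730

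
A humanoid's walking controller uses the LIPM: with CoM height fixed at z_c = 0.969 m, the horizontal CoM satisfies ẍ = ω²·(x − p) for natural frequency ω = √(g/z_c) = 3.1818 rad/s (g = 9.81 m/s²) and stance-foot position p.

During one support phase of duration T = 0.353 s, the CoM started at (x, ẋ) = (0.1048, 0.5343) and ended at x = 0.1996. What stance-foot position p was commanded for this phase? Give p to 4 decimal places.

ωT = 3.1818·0.353 = 1.123175; cosh(ωT) = 1.699924, sinh(ωT) = 1.374678
x(T) = p + (x₀−p)·cosh(ωT) + (ẋ₀/ω)·sinh(ωT) ⇒ p·(1 − cosh) = x(T) − x₀·cosh − (ẋ₀/ω)·sinh
numerator   = 0.1996 − (0.1048)·1.699924 − (0.5343/3.1818)·1.374678 = -0.209393
denominator = 1 − 1.699924 = -0.699924
p = -0.209393 / -0.699924 = 0.2992

p = 0.2992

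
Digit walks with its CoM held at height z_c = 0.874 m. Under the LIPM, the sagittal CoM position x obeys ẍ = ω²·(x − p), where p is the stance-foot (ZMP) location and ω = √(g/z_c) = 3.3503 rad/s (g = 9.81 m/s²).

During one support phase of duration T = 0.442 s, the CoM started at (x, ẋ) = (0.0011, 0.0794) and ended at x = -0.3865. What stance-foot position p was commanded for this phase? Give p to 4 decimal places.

ωT = 3.3503·0.442 = 1.480833; cosh(ωT) = 2.312027, sinh(ωT) = 2.084578
x(T) = p + (x₀−p)·cosh(ωT) + (ẋ₀/ω)·sinh(ωT) ⇒ p·(1 − cosh) = x(T) − x₀·cosh − (ẋ₀/ω)·sinh
numerator   = -0.3865 − (0.0011)·2.312027 − (0.0794/3.3503)·2.084578 = -0.438446
denominator = 1 − 2.312027 = -1.312027
p = -0.438446 / -1.312027 = 0.3342

p = 0.3342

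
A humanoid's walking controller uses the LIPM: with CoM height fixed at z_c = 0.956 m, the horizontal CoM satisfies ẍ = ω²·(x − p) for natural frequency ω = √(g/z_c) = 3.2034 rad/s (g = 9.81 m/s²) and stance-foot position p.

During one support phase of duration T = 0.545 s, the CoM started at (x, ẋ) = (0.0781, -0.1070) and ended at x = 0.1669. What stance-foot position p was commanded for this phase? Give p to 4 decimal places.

p = -0.0149

ωT = 3.2034·0.545 = 1.745853; cosh(ωT) = 2.952642, sinh(ωT) = 2.778146
x(T) = p + (x₀−p)·cosh(ωT) + (ẋ₀/ω)·sinh(ωT) ⇒ p·(1 − cosh) = x(T) − x₀·cosh − (ẋ₀/ω)·sinh
numerator   = 0.1669 − (0.0781)·2.952642 − (-0.1070/3.2034)·2.778146 = 0.029094
denominator = 1 − 2.952642 = -1.952642
p = 0.029094 / -1.952642 = -0.0149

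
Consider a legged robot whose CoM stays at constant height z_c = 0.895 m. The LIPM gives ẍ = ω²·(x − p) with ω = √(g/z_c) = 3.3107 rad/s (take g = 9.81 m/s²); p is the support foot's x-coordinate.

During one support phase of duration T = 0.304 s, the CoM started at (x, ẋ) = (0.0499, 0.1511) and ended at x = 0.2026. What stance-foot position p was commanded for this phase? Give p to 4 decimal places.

ωT = 3.3107·0.304 = 1.006453; cosh(ωT) = 1.550696, sinh(ωT) = 1.185183
x(T) = p + (x₀−p)·cosh(ωT) + (ẋ₀/ω)·sinh(ωT) ⇒ p·(1 − cosh) = x(T) − x₀·cosh − (ẋ₀/ω)·sinh
numerator   = 0.2026 − (0.0499)·1.550696 − (0.1511/3.3107)·1.185183 = 0.071129
denominator = 1 − 1.550696 = -0.550696
p = 0.071129 / -0.550696 = -0.1292

p = -0.1292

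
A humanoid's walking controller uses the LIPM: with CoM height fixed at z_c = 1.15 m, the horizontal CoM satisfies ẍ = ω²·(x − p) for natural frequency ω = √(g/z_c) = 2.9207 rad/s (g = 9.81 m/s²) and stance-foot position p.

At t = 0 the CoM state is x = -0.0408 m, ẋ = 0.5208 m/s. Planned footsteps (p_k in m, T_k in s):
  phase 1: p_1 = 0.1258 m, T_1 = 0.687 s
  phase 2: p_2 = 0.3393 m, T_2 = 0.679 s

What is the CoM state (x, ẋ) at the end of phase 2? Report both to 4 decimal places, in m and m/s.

phase 1: p=0.1258, T=0.687, ωT=2.006521, cosh=3.785926, sinh=3.651471; start (x,ẋ)=(-0.040800, 0.520800) → end (x,ẋ)=(0.146171, 0.194946)
phase 2: p=0.3393, T=0.679, ωT=1.983155, cosh=3.701633, sinh=3.563999; start (x,ẋ)=(0.146171, 0.194946) → end (x,ẋ)=(-0.137709, -1.288733)

x = -0.1377, ẋ = -1.2887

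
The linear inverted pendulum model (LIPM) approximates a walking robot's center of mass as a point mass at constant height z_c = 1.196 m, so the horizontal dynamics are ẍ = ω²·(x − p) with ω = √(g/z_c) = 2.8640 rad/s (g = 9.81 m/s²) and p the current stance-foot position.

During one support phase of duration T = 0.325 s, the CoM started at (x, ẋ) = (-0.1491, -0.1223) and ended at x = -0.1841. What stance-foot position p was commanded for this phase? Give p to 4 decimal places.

ωT = 2.8640·0.325 = 0.930800; cosh(ωT) = 1.465388, sinh(ωT) = 1.071150
x(T) = p + (x₀−p)·cosh(ωT) + (ẋ₀/ω)·sinh(ωT) ⇒ p·(1 − cosh) = x(T) − x₀·cosh − (ẋ₀/ω)·sinh
numerator   = -0.1841 − (-0.1491)·1.465388 − (-0.1223/2.8640)·1.071150 = 0.080130
denominator = 1 − 1.465388 = -0.465388
p = 0.080130 / -0.465388 = -0.1722

p = -0.1722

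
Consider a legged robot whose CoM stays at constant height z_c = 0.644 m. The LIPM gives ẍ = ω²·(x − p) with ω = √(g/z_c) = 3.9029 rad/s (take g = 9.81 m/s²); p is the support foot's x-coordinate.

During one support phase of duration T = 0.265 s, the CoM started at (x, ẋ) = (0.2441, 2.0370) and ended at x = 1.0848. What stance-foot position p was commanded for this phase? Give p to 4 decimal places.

ωT = 3.9029·0.265 = 1.034269; cosh(ωT) = 1.584267, sinh(ωT) = 1.228781
x(T) = p + (x₀−p)·cosh(ωT) + (ẋ₀/ω)·sinh(ωT) ⇒ p·(1 − cosh) = x(T) − x₀·cosh − (ẋ₀/ω)·sinh
numerator   = 1.0848 − (0.2441)·1.584267 − (2.0370/3.9029)·1.228781 = 0.056756
denominator = 1 − 1.584267 = -0.584267
p = 0.056756 / -0.584267 = -0.0971

p = -0.0971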